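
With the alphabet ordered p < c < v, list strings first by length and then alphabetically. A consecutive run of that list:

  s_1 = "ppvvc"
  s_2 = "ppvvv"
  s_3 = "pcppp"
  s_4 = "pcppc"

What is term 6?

Continuing the enumeration 2 steps past pcppc: pcppc → pcppv → (answer).

pcpcp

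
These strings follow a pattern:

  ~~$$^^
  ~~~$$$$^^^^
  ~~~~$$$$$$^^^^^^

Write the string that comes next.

Reading off run lengths: ~ runs 2, 3, 4; $ runs 2, 4, 6; ^ runs 2, 4, 6 — each is linear in n (n = 1, 2, …).
Setting n = 4 gives 5, 8, 8 characters in each block.

~~~~~$$$$$$$$^^^^^^^^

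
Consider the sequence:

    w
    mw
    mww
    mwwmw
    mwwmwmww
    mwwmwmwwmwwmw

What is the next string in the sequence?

mwwmwmwwmwwmwmwwmwmww

This is a Fibonacci-style word recurrence s(k) = s(k−1)·s(k−2): e.g. mw·w = mww.
So term 7 is mwwmwmwwmwwmw·mwwmwmww.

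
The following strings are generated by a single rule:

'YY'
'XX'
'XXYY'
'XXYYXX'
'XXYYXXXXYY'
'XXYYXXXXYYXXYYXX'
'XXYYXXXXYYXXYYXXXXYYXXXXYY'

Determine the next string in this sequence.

From term 3 onward, concatenate the last term with the second-to-last: XX·YY = XXYY, XXYY·XX = XXYYXX, …
So term 8 is XXYYXXXXYYXXYYXXXXYYXXXXYY·XXYYXXXXYYXXYYXX.

XXYYXXXXYYXXYYXXXXYYXXXXYYXXYYXXXXYYXXYYXX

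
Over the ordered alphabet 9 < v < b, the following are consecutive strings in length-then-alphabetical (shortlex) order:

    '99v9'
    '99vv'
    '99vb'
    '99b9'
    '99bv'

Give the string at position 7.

9v99

Continuing the enumeration 2 steps past 99bv: 99bv → 99bb → (answer).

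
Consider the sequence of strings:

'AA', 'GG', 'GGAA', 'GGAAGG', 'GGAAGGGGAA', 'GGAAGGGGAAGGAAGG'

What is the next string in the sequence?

GGAAGGGGAAGGAAGGGGAAGGGGAA

This is a Fibonacci-style word recurrence s(k) = s(k−1)·s(k−2): e.g. GG·AA = GGAA.
Continuing: GGAAGGGGAAGGAAGG · GGAAGGGGAA gives term 7.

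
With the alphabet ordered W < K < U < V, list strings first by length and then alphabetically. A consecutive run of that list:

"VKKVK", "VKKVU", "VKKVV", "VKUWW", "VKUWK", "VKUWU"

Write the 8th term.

VKUKW

Stepping forward 2 times from VKUWU: VKUWU → VKUWV, then the target.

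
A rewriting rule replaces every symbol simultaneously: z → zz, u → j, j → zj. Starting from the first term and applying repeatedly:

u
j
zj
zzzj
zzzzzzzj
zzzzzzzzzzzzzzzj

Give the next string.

Rewriting the 16 symbols of zzzzzzzzzzzzzzzj one by one yields zz zz zz zz zz zz zz zz zz zz zz zz zz zz zz zj; concatenated:

zzzzzzzzzzzzzzzzzzzzzzzzzzzzzzzj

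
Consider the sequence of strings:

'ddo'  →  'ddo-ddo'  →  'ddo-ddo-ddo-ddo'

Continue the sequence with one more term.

Each string is two copies of the previous one joined by '-'.
Doubling ddo-ddo-ddo-ddo with '-' between the halves:

ddo-ddo-ddo-ddo-ddo-ddo-ddo-ddo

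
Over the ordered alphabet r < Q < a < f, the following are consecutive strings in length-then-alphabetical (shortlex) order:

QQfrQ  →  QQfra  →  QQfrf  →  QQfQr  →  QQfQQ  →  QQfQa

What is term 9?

QQfaQ

Advancing 3 positions from QQfQa through QQfQa → QQfQf → QQfar reaches term 9.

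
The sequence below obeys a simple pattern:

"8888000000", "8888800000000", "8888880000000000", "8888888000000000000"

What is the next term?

8888888800000000000000

Each string has the form 8^{n+1} 0^{2n}, where the shown terms are n = 3, 4, 5, 6.
For the next term, n = 7, so the run lengths are 8, 14.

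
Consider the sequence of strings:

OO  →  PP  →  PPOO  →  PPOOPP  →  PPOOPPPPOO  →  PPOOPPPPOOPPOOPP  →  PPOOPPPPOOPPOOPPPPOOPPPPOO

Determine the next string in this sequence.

PPOOPPPPOOPPOOPPPPOOPPPPOOPPOOPPPPOOPPOOPP

Each term (from the third on) is the previous term followed by the one before it: term 3 = PP·OO = PPOO.
The next term joins PPOOPPPPOOPPOOPPPPOOPPPPOO and PPOOPPPPOOPPOOPP.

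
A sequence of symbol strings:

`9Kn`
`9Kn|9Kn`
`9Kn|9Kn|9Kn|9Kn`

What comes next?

s(k+1) = s(k)·|·s(k) — each term doubles the last with '|' between the halves.
So the next term is two copies of 9Kn|9Kn|9Kn|9Kn with '|' between the halves.

9Kn|9Kn|9Kn|9Kn|9Kn|9Kn|9Kn|9Kn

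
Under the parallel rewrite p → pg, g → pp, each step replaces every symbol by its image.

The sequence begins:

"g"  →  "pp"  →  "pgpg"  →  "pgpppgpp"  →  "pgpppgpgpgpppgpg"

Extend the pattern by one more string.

Replace each of the 16 characters of pgpppgpgpgpppgpg in place — pg pp pg pg pg pp pg pp pg pp pg pg pg pp pg pp — and concatenate.

pgpppgpgpgpppgpppgpppgpgpgpppgpp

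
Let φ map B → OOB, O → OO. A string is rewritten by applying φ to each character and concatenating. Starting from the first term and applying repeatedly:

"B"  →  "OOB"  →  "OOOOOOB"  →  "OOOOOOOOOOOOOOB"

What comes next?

OOOOOOOOOOOOOOOOOOOOOOOOOOOOOOB

Replace each of the 15 characters of OOOOOOOOOOOOOOB in place — OO OO OO OO OO OO OO OO OO OO OO OO OO OO OOB — and concatenate.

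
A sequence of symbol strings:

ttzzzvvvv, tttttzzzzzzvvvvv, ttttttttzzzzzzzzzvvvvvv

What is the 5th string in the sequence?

ttttttttttttttzzzzzzzzzzzzzzzvvvvvvvv

The n-th term is 3n-1 t's then 3n z's then n+3 v's (n = 1, 2, …).
At n = 5 the blocks have lengths 14, 15, 8.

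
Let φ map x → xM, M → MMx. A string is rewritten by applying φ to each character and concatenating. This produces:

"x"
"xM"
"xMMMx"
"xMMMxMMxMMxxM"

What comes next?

xMMMxMMxMMxxMMMxMMxxMMMxMMxxMxMMMx

Replace each of the 13 characters of xMMMxMMxMMxxM in place — xM MMx MMx MMx xM MMx MMx xM MMx MMx xM xM MMx — and concatenate.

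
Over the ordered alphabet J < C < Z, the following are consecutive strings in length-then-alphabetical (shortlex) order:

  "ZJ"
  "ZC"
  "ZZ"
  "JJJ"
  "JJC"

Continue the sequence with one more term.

JJZ

Find the rightmost character of JJC below Z, bump it to the next letter, and reset everything to its right to J.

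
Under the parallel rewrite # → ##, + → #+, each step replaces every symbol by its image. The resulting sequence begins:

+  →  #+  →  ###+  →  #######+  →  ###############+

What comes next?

Rewriting the 16 symbols of ###############+ one by one yields ## ## ## ## ## ## ## ## ## ## ## ## ## ## ## #+; concatenated:

###############################+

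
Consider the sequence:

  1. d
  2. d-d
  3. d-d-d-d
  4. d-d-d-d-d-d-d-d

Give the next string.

s(k+1) = s(k)·-·s(k) — each term doubles the last with '-' between the halves.
Doubling d-d-d-d-d-d-d-d with '-' between the halves:

d-d-d-d-d-d-d-d-d-d-d-d-d-d-d-d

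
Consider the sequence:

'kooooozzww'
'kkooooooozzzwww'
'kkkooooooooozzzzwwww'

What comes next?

Term n consists of n-1 k's, followed by 2n+1 o's, followed by n z's, followed by n w's, where the shown terms are n = 2, 3, 4.
Setting n = 5 gives 4, 11, 5, 5 characters in each block.

kkkkooooooooooozzzzzwwwww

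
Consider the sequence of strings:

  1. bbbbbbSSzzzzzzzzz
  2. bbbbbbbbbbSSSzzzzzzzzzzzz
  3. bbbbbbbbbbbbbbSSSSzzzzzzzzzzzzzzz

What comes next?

bbbbbbbbbbbbbbbbbbSSSSSzzzzzzzzzzzzzzzzzz

Reading off run lengths: b runs 6, 10, 14; S runs 2, 3, 4; z runs 9, 12, 15 — each is linear in n, where the shown terms are n = 2, 3, 4.
Setting n = 5 gives 18, 5, 18 characters in each block.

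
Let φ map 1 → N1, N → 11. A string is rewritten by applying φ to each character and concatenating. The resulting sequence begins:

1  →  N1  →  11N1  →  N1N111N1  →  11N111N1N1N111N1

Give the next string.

N1N111N1N1N111N111N111N1N1N111N1

Replace each of the 16 characters of 11N111N1N1N111N1 in place — N1 N1 11 N1 N1 N1 11 N1 11 N1 11 N1 N1 N1 11 N1 — and concatenate.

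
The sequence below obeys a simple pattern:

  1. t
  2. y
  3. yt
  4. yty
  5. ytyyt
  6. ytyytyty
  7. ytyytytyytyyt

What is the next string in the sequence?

ytyytytyytyytytyytyty

From term 3 onward, concatenate the last term with the second-to-last: y·t = yt, yt·y = yty, …
So term 8 is ytyytytyytyyt·ytyytyty.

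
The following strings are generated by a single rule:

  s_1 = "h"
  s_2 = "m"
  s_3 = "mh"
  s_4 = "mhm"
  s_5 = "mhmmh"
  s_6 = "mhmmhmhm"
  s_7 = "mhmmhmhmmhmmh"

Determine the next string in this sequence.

mhmmhmhmmhmmhmhmmhmhm

This is a Fibonacci-style word recurrence s(k) = s(k−1)·s(k−2): e.g. m·h = mh.
The next term joins mhmmhmhmmhmmh and mhmmhmhm.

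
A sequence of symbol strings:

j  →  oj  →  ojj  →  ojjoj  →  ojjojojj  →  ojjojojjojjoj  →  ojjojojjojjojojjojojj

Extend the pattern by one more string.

ojjojojjojjojojjojojjojjojojjojjoj

From term 3 onward, concatenate the last term with the second-to-last: oj·j = ojj, ojj·oj = ojjoj, …
Continuing: ojjojojjojjojojjojojj · ojjojojjojjoj gives term 8.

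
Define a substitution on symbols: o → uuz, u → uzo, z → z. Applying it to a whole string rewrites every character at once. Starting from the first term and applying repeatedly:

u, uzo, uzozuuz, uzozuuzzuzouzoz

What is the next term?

Rewriting the 15 symbols of uzozuuzzuzouzoz one by one yields uzo z uuz z uzo uzo z z uzo z uuz uzo z uuz z; concatenated:

uzozuuzzuzouzozzuzozuuzuzozuuzz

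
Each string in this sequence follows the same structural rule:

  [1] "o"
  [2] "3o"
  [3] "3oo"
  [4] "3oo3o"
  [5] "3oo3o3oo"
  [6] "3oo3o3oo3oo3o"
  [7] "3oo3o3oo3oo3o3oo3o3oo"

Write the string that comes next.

3oo3o3oo3oo3o3oo3o3oo3oo3o3oo3oo3o

From term 3 onward, concatenate the last term with the second-to-last: 3o·o = 3oo, 3oo·3o = 3oo3o, …
So term 8 is 3oo3o3oo3oo3o3oo3o3oo·3oo3o3oo3oo3o.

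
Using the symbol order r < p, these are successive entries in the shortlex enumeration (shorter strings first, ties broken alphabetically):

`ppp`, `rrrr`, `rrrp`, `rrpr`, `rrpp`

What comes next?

Find the rightmost character of rrpp below p, bump it to the next letter, and reset everything to its right to r.

rprr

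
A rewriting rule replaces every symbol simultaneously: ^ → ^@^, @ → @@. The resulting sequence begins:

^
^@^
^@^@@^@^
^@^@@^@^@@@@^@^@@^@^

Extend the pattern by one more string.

Rewriting the 20 symbols of ^@^@@^@^@@@@^@^@@^@^ one by one yields ^@^ @@ ^@^ @@ @@ ^@^ @@ ^@^ @@ @@ @@ @@ ^@^ @@ ^@^ @@ @@ ^@^ @@ ^@^; concatenated:

^@^@@^@^@@@@^@^@@^@^@@@@@@@@^@^@@^@^@@@@^@^@@^@^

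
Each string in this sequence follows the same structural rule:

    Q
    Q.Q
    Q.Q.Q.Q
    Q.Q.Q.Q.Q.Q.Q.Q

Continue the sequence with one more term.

Each string is two copies of the previous one joined by '.'.
So the next term is two copies of Q.Q.Q.Q.Q.Q.Q.Q with '.' between the halves.

Q.Q.Q.Q.Q.Q.Q.Q.Q.Q.Q.Q.Q.Q.Q.Q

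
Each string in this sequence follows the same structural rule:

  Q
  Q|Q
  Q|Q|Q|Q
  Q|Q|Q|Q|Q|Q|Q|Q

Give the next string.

Each string is two copies of the previous one joined by '|'.
Doubling Q|Q|Q|Q|Q|Q|Q|Q with '|' between the halves:

Q|Q|Q|Q|Q|Q|Q|Q|Q|Q|Q|Q|Q|Q|Q|Q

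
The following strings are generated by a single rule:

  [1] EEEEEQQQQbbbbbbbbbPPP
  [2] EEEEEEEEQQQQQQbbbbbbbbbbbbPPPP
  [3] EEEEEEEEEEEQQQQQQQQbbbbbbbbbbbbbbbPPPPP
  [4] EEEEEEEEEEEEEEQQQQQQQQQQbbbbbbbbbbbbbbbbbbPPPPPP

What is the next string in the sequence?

EEEEEEEEEEEEEEEEEQQQQQQQQQQQQbbbbbbbbbbbbbbbbbbbbbPPPPPPP

The n-th term is 3n-1 E's then 2n Q's then 3n+3 b's then n+1 P's, where the shown terms are n = 2, 3, 4, 5.
For the next term, n = 6, so the run lengths are 17, 12, 21, 7.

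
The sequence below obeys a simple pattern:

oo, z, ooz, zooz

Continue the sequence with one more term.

oozzooz

From term 3 onward, concatenate the second-to-last term with the last: oo·z = ooz, z·ooz = zooz, …
The next term joins ooz and zooz.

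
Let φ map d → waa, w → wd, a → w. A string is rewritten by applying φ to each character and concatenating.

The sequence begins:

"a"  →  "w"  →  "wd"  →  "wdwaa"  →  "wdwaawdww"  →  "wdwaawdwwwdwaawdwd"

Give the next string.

Rewriting the 18 symbols of wdwaawdwwwdwaawdwd one by one yields wd waa wd w w wd waa wd wd wd waa wd w w wd waa wd waa; concatenated:

wdwaawdwwwdwaawdwdwdwaawdwwwdwaawdwaa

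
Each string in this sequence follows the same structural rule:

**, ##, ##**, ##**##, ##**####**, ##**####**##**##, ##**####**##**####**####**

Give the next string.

Each term (from the third on) is the previous term followed by the one before it: term 3 = ##·** = ##**.
The next term joins ##**####**##**####**####** and ##**####**##**##.

##**####**##**####**####**##**####**##**##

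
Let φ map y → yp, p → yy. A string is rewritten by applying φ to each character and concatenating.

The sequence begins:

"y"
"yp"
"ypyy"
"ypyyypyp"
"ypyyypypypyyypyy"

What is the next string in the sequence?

Rewriting the 16 symbols of ypyyypypypyyypyy one by one yields yp yy yp yp yp yy yp yy yp yy yp yp yp yy yp yp; concatenated:

ypyyypypypyyypyyypyyypypypyyypyp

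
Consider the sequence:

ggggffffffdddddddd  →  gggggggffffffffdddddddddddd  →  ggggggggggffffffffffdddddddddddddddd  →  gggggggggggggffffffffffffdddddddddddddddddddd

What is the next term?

ggggggggggggggggffffffffffffffdddddddddddddddddddddddd

Each string has the form g^{3n-2} f^{2n+2} d^{4n}, where the shown terms are n = 2, 3, 4, 5.
At n = 6 the blocks have lengths 16, 14, 24.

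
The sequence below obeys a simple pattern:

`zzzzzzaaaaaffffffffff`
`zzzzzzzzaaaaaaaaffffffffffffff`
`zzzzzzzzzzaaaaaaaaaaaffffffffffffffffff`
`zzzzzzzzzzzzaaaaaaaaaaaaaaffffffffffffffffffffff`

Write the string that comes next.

zzzzzzzzzzzzzzaaaaaaaaaaaaaaaaaffffffffffffffffffffffffff

Reading off run lengths: z runs 6, 8, 10, 12; a runs 5, 8, 11, 14; f runs 10, 14, 18, 22 — each is linear in n, where the shown terms are n = 2, 3, 4, 5.
Setting n = 6 gives 14, 17, 26 characters in each block.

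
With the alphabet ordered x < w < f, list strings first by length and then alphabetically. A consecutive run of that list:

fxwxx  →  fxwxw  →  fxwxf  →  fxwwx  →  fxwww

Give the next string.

fxwwf

Treat fxwww as a base-3 numeral over the given alphabet and add one, carrying through any trailing f's.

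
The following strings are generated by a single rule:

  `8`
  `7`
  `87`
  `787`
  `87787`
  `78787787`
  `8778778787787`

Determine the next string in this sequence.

787877878778778787787

Each term (from the third on) is the two preceding terms concatenated in order: term 3 = 8·7 = 87.
So term 8 is 78787787·8778778787787.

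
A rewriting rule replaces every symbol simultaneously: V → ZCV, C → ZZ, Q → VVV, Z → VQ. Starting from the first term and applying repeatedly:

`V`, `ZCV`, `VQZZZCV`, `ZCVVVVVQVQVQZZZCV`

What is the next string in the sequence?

φ(ZCVVVVVQVQVQZZZCV) expands symbol-by-symbol to VQ ZZ ZCV ZCV ZCV ZCV ZCV VVV ZCV VVV ZCV VVV VQ VQ VQ ZZ ZCV; joining the 17 pieces gives the next term.

VQZZZCVZCVZCVZCVZCVVVVZCVVVVZCVVVVVQVQVQZZZCV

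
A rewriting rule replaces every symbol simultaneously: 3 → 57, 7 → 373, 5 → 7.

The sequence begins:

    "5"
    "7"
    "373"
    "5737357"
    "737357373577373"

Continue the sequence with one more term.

φ(737357373577373) expands symbol-by-symbol to 373 57 373 57 7 373 57 373 57 7 373 373 57 373 57; joining the 15 pieces gives the next term.

37357373577373573735773733735737357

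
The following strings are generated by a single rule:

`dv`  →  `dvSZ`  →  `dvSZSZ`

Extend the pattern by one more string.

dvSZSZSZ

Every step adds SZ to the end: s(k+1) = s(k)·SZ.
So the next term is dvSZSZ·SZ.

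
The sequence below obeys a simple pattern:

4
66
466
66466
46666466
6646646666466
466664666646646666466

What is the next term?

6646646666466466664666646646666466

This is a Fibonacci-style word recurrence s(k) = s(k−2)·s(k−1): e.g. 4·66 = 466.
Continuing: 6646646666466 · 466664666646646666466 gives term 8.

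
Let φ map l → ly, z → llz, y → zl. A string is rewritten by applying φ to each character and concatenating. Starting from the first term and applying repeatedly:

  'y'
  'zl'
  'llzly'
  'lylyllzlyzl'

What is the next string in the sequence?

Expanding lylyllzlyzl: l→ly, y→zl, l→ly, y→zl, l→ly, l→ly, z→llz, l→ly, y→zl, z→llz, l→ly. Concatenated: ly zl ly zl ly ly llz ly zl llz ly.

lyzllyzllylyllzlyzlllzly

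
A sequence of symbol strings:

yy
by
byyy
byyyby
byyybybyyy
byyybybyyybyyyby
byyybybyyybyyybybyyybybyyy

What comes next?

byyybybyyybyyybybyyybybyyybyyybybyyybyyyby

This is a Fibonacci-style word recurrence s(k) = s(k−1)·s(k−2): e.g. by·yy = byyy.
So term 8 is byyybybyyybyyybybyyybybyyy·byyybybyyybyyyby.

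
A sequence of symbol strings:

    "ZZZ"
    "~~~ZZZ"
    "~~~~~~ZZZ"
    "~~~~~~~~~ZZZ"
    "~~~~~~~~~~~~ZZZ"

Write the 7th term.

~~~~~~~~~~~~~~~~~~ZZZ

The strings grow by a fixed prefix ~~~ each time.
From ~~~~~~~~~~~~ZZZ, 2 further steps: ~~~~~~~~~~~~ZZZ → ~~~~~~~~~~~~~~~ZZZ → (answer).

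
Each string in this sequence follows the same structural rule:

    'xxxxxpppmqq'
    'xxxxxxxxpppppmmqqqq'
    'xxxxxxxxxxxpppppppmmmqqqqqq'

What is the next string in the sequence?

xxxxxxxxxxxxxxpppppppppmmmmqqqqqqqq

Term n consists of 3n+2 x's, followed by 2n+1 p's, followed by n m's, followed by 2n q's (n = 1, 2, …).
At n = 4 the blocks have lengths 14, 9, 4, 8.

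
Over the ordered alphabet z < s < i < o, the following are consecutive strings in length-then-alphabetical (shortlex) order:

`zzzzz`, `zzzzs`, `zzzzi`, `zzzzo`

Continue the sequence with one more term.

zzzsz

Treat zzzzo as a base-4 numeral over the given alphabet and add one, carrying through any trailing o's.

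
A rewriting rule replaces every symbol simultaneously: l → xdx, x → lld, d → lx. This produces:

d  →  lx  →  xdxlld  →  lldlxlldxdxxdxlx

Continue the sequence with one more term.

Applying the rule to each of the 16 symbols of lldlxlldxdxxdxlx gives the pieces xdx xdx lx xdx lld xdx xdx lx lld lx lld lld lx lld xdx lld, which concatenate to the answer.

xdxxdxlxxdxlldxdxxdxlxlldlxlldlldlxlldxdxlld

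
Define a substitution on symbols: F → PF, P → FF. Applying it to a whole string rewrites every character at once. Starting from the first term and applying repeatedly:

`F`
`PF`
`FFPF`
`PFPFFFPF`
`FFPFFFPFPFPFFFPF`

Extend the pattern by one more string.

Rewriting the 16 symbols of FFPFFFPFPFPFFFPF one by one yields PF PF FF PF PF PF FF PF FF PF FF PF PF PF FF PF; concatenated:

PFPFFFPFPFPFFFPFFFPFFFPFPFPFFFPF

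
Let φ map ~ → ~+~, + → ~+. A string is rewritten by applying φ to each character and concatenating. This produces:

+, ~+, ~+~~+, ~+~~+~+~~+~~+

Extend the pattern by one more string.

φ(~+~~+~+~~+~~+) expands symbol-by-symbol to ~+~ ~+ ~+~ ~+~ ~+ ~+~ ~+ ~+~ ~+~ ~+ ~+~ ~+~ ~+; joining the 13 pieces gives the next term.

~+~~+~+~~+~~+~+~~+~+~~+~~+~+~~+~~+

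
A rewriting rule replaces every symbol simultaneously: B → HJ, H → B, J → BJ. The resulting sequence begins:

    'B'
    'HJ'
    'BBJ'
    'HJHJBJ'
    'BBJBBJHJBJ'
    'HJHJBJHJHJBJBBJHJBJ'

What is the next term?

Applying the rule to each of the 19 symbols of HJHJBJHJHJBJBBJHJBJ gives the pieces B BJ B BJ HJ BJ B BJ B BJ HJ BJ HJ HJ BJ B BJ HJ BJ, which concatenate to the answer.

BBJBBJHJBJBBJBBJHJBJHJHJBJBBJHJBJ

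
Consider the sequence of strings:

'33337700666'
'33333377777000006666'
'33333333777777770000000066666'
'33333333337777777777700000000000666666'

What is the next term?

Each string has the form 3^{2n+2} 7^{3n-1} 0^{3n-1} 6^{n+2} (n = 1, 2, …).
Setting n = 5 gives 12, 14, 14, 7 characters in each block.

33333333333377777777777777000000000000006666666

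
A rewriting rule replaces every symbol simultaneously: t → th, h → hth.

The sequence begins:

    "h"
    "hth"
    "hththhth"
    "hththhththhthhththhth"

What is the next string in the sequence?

Applying the rule to each of the 21 symbols of hththhththhthhththhth gives the pieces hth th hth th hth hth th hth th hth hth th hth hth th hth th hth hth th hth, which concatenate to the answer.

hththhththhthhththhththhthhththhthhththhththhthhththhth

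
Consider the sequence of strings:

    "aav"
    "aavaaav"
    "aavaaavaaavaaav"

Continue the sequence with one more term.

Every step duplicates the string with 'a' between the halves.
Doubling aavaaavaaavaaav with 'a' between the halves:

aavaaavaaavaaavaaavaaavaaavaaav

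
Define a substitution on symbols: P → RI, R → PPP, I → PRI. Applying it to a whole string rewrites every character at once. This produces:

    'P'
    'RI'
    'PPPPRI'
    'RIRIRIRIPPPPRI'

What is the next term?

φ(RIRIRIRIPPPPRI) expands symbol-by-symbol to PPP PRI PPP PRI PPP PRI PPP PRI RI RI RI RI PPP PRI; joining the 14 pieces gives the next term.

PPPPRIPPPPRIPPPPRIPPPPRIRIRIRIRIPPPPRI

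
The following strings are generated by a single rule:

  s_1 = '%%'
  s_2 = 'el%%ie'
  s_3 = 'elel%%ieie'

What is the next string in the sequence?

Every step adds el to the front and ie to the end of the previous string.
Applying this once more to elel%%ieie:

elelel%%ieieie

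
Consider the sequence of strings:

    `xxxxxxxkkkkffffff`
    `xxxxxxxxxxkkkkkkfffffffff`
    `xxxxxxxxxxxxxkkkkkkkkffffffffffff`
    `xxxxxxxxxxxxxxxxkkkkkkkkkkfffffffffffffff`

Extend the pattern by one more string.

The n-th term is 3n+1 x's then 2n k's then 3n f's, where the shown terms are n = 2, 3, 4, 5.
Setting n = 6 gives 19, 12, 18 characters in each block.

xxxxxxxxxxxxxxxxxxxkkkkkkkkkkkkffffffffffffffffff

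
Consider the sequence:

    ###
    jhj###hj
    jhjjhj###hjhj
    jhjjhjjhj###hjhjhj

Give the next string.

Every step adds jhj to the front and hj to the end of the previous string.
One more step from jhjjhjjhj###hjhjhj gives the answer.

jhjjhjjhjjhj###hjhjhjhj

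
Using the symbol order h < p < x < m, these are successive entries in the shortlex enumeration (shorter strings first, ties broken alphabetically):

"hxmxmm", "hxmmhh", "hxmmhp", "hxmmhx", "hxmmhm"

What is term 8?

hxmmpx

Continuing the enumeration 3 steps past hxmmhm: hxmmhm → hxmmph → hxmmpp → (answer).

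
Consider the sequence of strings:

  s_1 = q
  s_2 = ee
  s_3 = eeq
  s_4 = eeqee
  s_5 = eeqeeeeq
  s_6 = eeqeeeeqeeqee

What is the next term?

From term 3 onward, concatenate the last term with the second-to-last: ee·q = eeq, eeq·ee = eeqee, …
The next term joins eeqeeeeqeeqee and eeqeeeeq.

eeqeeeeqeeqeeeeqeeeeq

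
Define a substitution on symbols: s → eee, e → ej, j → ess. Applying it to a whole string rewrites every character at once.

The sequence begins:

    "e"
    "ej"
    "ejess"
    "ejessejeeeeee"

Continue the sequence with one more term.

ejessejeeeeeeejessejejejejejej

Applying the rule to each of the 13 symbols of ejessejeeeeee gives the pieces ej ess ej eee eee ej ess ej ej ej ej ej ej, which concatenate to the answer.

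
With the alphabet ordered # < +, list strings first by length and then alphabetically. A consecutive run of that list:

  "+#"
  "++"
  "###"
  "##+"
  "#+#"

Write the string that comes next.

Treat #+# as a base-2 numeral over the given alphabet and add one, carrying through any trailing +'s.

#++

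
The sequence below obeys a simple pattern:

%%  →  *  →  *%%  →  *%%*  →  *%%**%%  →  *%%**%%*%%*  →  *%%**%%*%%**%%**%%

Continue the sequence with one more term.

*%%**%%*%%**%%**%%*%%**%%*%%*

From term 3 onward, concatenate the last term with the second-to-last: *·%% = *%%, *%%·* = *%%*, …
So term 8 is *%%**%%*%%**%%**%%·*%%**%%*%%*.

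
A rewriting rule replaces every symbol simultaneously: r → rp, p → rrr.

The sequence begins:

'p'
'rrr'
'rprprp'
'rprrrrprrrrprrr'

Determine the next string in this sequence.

Rewriting the 15 symbols of rprrrrprrrrprrr one by one yields rp rrr rp rp rp rp rrr rp rp rp rp rrr rp rp rp; concatenated:

rprrrrprprprprrrrprprprprrrrprprp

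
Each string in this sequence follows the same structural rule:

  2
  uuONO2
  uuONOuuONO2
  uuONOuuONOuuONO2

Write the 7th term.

uuONOuuONOuuONOuuONOuuONOuuONO2

Each term is the previous one with uuONO prepended.
From uuONOuuONOuuONO2, 3 further steps: uuONOuuONOuuONO2 → uuONOuuONOuuONOuuONO2 → uuONOuuONOuuONOuuONOuuONO2 → (answer).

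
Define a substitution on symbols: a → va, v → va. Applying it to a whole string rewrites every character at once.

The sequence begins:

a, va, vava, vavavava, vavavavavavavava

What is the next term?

vavavavavavavavavavavavavavavava

Applying the rule to each of the 16 symbols of vavavavavavavava gives the pieces va va va va va va va va va va va va va va va va, which concatenate to the answer.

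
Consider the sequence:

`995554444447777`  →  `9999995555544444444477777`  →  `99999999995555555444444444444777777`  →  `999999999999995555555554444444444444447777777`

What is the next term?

9999999999999999995555555555544444444444444444477777777

Reading off run lengths: 9 runs 2, 6, 10, 14; 5 runs 3, 5, 7, 9; 4 runs 6, 9, 12, 15; 7 runs 4, 5, 6, 7 — each is linear in n (n = 1, 2, …).
For the next term, n = 5, so the run lengths are 18, 11, 18, 8.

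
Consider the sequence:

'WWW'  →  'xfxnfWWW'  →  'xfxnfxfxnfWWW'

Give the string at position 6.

The strings grow by a fixed prefix xfxnf each time.
From xfxnfxfxnfWWW, 3 further steps: xfxnfxfxnfWWW → xfxnfxfxnfxfxnfWWW → xfxnfxfxnfxfxnfxfxnfWWW → (answer).

xfxnfxfxnfxfxnfxfxnfxfxnfWWW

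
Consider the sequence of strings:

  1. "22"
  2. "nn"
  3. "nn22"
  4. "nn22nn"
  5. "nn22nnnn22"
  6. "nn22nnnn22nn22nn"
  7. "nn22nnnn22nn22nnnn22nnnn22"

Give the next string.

From term 3 onward, concatenate the last term with the second-to-last: nn·22 = nn22, nn22·nn = nn22nn, …
Continuing: nn22nnnn22nn22nnnn22nnnn22 · nn22nnnn22nn22nn gives term 8.

nn22nnnn22nn22nnnn22nnnn22nn22nnnn22nn22nn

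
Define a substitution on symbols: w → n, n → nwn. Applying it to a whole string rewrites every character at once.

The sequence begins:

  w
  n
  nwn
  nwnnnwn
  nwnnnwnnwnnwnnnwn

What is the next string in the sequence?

nwnnnwnnwnnwnnnwnnwnnnwnnwnnnwnnwnnwnnnwn

Applying the rule to each of the 17 symbols of nwnnnwnnwnnwnnnwn gives the pieces nwn n nwn nwn nwn n nwn nwn n nwn nwn n nwn nwn nwn n nwn, which concatenate to the answer.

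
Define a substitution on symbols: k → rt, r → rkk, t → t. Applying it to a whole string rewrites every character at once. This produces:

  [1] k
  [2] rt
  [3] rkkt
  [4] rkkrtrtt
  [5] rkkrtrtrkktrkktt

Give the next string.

rkkrtrtrkktrkktrkkrtrttrkkrtrttt

Applying the rule to each of the 16 symbols of rkkrtrtrkktrkktt gives the pieces rkk rt rt rkk t rkk t rkk rt rt t rkk rt rt t t, which concatenate to the answer.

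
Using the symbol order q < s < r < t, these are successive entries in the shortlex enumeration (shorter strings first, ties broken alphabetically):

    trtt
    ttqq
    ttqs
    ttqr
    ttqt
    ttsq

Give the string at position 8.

ttsr

Stepping forward 2 times from ttsq: ttsq → ttss, then the target.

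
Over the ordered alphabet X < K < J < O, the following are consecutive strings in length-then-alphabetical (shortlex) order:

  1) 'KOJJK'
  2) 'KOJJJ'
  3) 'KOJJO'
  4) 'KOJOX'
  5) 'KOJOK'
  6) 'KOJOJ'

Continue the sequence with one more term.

KOJOO

Find the rightmost character of KOJOJ below O, bump it to the next letter, and reset everything to its right to X.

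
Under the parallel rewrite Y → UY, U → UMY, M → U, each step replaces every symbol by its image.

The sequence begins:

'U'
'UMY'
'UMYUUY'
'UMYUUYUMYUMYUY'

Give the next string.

Rewriting the 14 symbols of UMYUUYUMYUMYUY one by one yields UMY U UY UMY UMY UY UMY U UY UMY U UY UMY UY; concatenated:

UMYUUYUMYUMYUYUMYUUYUMYUUYUMYUY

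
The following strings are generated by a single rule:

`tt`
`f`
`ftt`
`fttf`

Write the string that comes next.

fttfftt

Each term (from the third on) is the previous term followed by the one before it: term 3 = f·tt = ftt.
Continuing: fttf · ftt gives term 5.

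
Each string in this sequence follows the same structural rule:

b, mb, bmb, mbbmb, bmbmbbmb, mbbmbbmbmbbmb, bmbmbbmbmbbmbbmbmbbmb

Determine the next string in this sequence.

Each term (from the third on) is the two preceding terms concatenated in order: term 3 = b·mb = bmb.
The next term joins mbbmbbmbmbbmb and bmbmbbmbmbbmbbmbmbbmb.

mbbmbbmbmbbmbbmbmbbmbmbbmbbmbmbbmb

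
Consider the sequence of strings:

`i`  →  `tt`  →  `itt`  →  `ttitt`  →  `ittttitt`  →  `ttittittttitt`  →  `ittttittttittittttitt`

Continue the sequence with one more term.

This is a Fibonacci-style word recurrence s(k) = s(k−2)·s(k−1): e.g. i·tt = itt.
Continuing: ttittittttitt · ittttittttittittttitt gives term 8.

ttittittttittittttittttittittttitt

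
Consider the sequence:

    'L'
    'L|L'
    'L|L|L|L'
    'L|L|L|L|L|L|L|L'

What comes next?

s(k+1) = s(k)·|·s(k) — each term doubles the last with '|' between the halves.
Doubling L|L|L|L|L|L|L|L with '|' between the halves:

L|L|L|L|L|L|L|L|L|L|L|L|L|L|L|L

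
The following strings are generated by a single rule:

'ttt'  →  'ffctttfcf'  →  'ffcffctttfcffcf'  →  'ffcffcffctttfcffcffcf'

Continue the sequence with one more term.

s(k+1) = ffc·s(k)·fcf, so each term gains ffc as a prefix and fcf as a suffix.
Applying this once more to ffcffcffctttfcffcffcf:

ffcffcffcffctttfcffcffcffcf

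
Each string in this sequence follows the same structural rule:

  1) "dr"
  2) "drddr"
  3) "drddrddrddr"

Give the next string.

drddrddrddrddrddrddrddr

s(k+1) = s(k)·d·s(k) — each term doubles the last with 'd' between the halves.
So the next term is two copies of drddrddrddr with 'd' between the halves.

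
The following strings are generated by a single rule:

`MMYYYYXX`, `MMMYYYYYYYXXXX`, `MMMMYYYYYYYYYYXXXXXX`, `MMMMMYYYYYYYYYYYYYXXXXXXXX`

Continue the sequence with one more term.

MMMMMMYYYYYYYYYYYYYYYYXXXXXXXXXX

Reading off run lengths: M runs 2, 3, 4, 5; Y runs 4, 7, 10, 13; X runs 2, 4, 6, 8 — each is linear in n (n = 1, 2, …).
For the next term, n = 5, so the run lengths are 6, 16, 10.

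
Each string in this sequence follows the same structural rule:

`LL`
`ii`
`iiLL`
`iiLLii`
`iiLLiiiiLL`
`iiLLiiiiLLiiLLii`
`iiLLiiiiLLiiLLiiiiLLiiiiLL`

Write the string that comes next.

Each term (from the third on) is the previous term followed by the one before it: term 3 = ii·LL = iiLL.
The next term joins iiLLiiiiLLiiLLiiiiLLiiiiLL and iiLLiiiiLLiiLLii.

iiLLiiiiLLiiLLiiiiLLiiiiLLiiLLiiiiLLiiLLii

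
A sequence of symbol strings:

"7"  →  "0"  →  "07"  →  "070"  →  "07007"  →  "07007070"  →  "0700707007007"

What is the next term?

Each term (from the third on) is the previous term followed by the one before it: term 3 = 0·7 = 07.
The next term joins 0700707007007 and 07007070.

070070700700707007070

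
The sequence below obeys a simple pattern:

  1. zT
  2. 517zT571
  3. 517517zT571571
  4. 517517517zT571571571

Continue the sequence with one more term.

517517517517zT571571571571

Each term wraps the previous one in 517 on the left and 571 on the right.
So the next term is 517·517517517zT571571571·571.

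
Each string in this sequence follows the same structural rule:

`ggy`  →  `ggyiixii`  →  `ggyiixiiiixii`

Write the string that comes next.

Every step adds iixii to the end: s(k+1) = s(k)·iixii.
Applying this once more to ggyiixiiiixii:

ggyiixiiiixiiiixii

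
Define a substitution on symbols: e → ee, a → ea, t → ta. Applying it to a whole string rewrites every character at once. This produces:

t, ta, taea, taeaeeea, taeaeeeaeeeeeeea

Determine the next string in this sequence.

φ(taeaeeeaeeeeeeea) expands symbol-by-symbol to ta ea ee ea ee ee ee ea ee ee ee ee ee ee ee ea; joining the 16 pieces gives the next term.

taeaeeeaeeeeeeeaeeeeeeeeeeeeeeea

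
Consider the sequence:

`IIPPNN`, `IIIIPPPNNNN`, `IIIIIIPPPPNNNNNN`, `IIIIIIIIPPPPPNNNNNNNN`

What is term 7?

Each string has the form I^{2n} P^{n+1} N^{2n} (n = 1, 2, …).
For term 7, n = 7, so the run lengths are 14, 8, 14.

IIIIIIIIIIIIIIPPPPPPPPNNNNNNNNNNNNNN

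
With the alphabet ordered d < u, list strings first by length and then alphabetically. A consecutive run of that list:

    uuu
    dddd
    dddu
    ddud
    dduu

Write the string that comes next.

dudd

The successor of dduu increments the rightmost position that isn't already u and resets every position after it to d.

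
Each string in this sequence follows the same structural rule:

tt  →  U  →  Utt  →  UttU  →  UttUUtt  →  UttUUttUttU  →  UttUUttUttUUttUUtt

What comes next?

This is a Fibonacci-style word recurrence s(k) = s(k−1)·s(k−2): e.g. U·tt = Utt.
Continuing: UttUUttUttUUttUUtt · UttUUttUttU gives term 8.

UttUUttUttUUttUUttUttUUttUttU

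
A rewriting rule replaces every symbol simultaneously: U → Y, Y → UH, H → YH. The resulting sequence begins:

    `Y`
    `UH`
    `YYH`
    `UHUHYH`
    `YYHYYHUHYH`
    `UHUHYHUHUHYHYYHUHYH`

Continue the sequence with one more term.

Rewriting the 19 symbols of UHUHYHUHUHYHYYHUHYH one by one yields Y YH Y YH UH YH Y YH Y YH UH YH UH UH YH Y YH UH YH; concatenated:

YYHYYHUHYHYYHYYHUHYHUHUHYHYYHUHYH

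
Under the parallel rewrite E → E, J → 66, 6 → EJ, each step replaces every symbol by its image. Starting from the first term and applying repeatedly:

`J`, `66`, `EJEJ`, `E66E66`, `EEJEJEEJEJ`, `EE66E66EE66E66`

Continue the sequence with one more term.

Rewriting the 14 symbols of EE66E66EE66E66 one by one yields E E EJ EJ E EJ EJ E E EJ EJ E EJ EJ; concatenated:

EEEJEJEEJEJEEEJEJEEJEJ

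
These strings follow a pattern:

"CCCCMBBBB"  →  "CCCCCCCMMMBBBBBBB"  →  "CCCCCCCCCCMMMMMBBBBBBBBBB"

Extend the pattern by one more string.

Reading off run lengths: C runs 4, 7, 10; M runs 1, 3, 5; B runs 4, 7, 10 — each is linear in n (n = 1, 2, …).
At n = 4 the blocks have lengths 13, 7, 13.

CCCCCCCCCCCCCMMMMMMMBBBBBBBBBBBBB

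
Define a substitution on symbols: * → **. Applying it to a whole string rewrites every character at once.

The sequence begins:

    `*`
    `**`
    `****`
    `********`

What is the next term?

****************

Apply φ to ******** symbol by symbol: *→**, *→**, *→**, *→**, *→**, *→**, *→**, *→**; joined: ** ** ** ** ** ** ** **.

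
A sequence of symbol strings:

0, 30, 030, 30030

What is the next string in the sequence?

This is a Fibonacci-style word recurrence s(k) = s(k−2)·s(k−1): e.g. 0·30 = 030.
So term 5 is 030·30030.

03030030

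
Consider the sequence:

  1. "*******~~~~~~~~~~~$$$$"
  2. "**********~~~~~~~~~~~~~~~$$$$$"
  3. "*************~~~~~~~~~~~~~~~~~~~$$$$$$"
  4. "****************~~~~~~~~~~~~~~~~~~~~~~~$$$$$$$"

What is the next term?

*******************~~~~~~~~~~~~~~~~~~~~~~~~~~~$$$$$$$$

Reading off run lengths: * runs 7, 10, 13, 16; ~ runs 11, 15, 19, 23; $ runs 4, 5, 6, 7 — each is linear in n, where the shown terms are n = 2, 3, 4, 5.
At n = 6 the blocks have lengths 19, 27, 8.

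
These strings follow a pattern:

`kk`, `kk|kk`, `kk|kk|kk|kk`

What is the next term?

kk|kk|kk|kk|kk|kk|kk|kk

Every step duplicates the string with '|' between the halves.
One more doubling of kk|kk|kk|kk gives the answer.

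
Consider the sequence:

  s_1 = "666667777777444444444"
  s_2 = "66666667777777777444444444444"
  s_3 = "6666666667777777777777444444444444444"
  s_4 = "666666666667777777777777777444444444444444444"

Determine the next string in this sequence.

Reading off run lengths: 6 runs 5, 7, 9, 11; 7 runs 7, 10, 13, 16; 4 runs 9, 12, 15, 18 — each is linear in n, where the shown terms are n = 2, 3, 4, 5.
Setting n = 6 gives 13, 19, 21 characters in each block.

66666666666667777777777777777777444444444444444444444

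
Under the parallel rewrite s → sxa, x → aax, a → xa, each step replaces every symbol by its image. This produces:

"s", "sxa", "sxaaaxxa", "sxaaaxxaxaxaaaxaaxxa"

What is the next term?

sxaaaxxaxaxaaaxaaxxaaaxxaaaxxaxaxaaaxxaxaaaxaaxxa

Applying the rule to each of the 20 symbols of sxaaaxxaxaxaaaxaaxxa gives the pieces sxa aax xa xa xa aax aax xa aax xa aax xa xa xa aax xa xa aax aax xa, which concatenate to the answer.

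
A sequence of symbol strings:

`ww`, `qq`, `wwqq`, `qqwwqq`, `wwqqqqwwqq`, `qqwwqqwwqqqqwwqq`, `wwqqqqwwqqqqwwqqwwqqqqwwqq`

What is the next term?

qqwwqqwwqqqqwwqqwwqqqqwwqqqqwwqqwwqqqqwwqq

This is a Fibonacci-style word recurrence s(k) = s(k−2)·s(k−1): e.g. ww·qq = wwqq.
So term 8 is qqwwqqwwqqqqwwqq·wwqqqqwwqqqqwwqqwwqqqqwwqq.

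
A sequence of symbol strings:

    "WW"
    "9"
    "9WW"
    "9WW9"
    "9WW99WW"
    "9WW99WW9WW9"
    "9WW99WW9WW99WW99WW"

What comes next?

9WW99WW9WW99WW99WW9WW99WW9WW9

Each term (from the third on) is the previous term followed by the one before it: term 3 = 9·WW = 9WW.
Continuing: 9WW99WW9WW99WW99WW · 9WW99WW9WW9 gives term 8.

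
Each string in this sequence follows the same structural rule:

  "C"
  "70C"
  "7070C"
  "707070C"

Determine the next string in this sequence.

Every step adds 70 at the front: s(k+1) = 70·s(k).
Applying this once more to 707070C:

70707070C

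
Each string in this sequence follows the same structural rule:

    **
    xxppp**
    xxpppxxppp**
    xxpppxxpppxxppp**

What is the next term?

xxpppxxpppxxpppxxppp**

Each term is the previous one with xxppp prepended.
So the next term is xxppp·xxpppxxpppxxppp**.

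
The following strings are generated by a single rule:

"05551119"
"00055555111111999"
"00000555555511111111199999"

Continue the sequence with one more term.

Each string has the form 0^{2n-1} 5^{2n+1} 1^{3n} 9^{2n-1} (n = 1, 2, …).
At n = 4 the blocks have lengths 7, 9, 12, 7.

00000005555555551111111111119999999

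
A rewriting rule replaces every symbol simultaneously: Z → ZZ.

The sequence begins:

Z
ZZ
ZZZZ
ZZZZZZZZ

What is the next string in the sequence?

Rewriting each symbol of ZZZZZZZZ: Z→ZZ, Z→ZZ, Z→ZZ, Z→ZZ, Z→ZZ, Z→ZZ, Z→ZZ, Z→ZZ, which concatenates to ZZ ZZ ZZ ZZ ZZ ZZ ZZ ZZ.

ZZZZZZZZZZZZZZZZ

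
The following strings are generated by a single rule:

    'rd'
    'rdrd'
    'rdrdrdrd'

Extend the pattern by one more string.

Every step duplicates the string.
Doubling rdrdrdrd:

rdrdrdrdrdrdrdrd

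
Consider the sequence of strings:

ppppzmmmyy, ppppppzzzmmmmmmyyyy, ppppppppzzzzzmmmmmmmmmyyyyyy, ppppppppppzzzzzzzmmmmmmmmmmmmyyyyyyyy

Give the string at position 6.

The n-th term is 2n+2 p's then 2n-1 z's then 3n m's then 2n y's (n = 1, 2, …).
Setting n = 6 gives 14, 11, 18, 12 characters in each block.

ppppppppppppppzzzzzzzzzzzmmmmmmmmmmmmmmmmmmyyyyyyyyyyyy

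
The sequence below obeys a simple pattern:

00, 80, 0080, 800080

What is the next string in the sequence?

This is a Fibonacci-style word recurrence s(k) = s(k−2)·s(k−1): e.g. 00·80 = 0080.
Continuing: 0080 · 800080 gives term 5.

0080800080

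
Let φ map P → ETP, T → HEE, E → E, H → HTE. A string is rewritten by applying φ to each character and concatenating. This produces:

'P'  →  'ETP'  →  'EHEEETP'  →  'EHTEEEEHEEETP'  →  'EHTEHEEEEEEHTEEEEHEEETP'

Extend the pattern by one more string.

EHTEHEEEHTEEEEEEEHTEHEEEEEEHTEEEEHEEETP

Applying the rule to each of the 23 symbols of EHTEHEEEEEEHTEEEEHEEETP gives the pieces E HTE HEE E HTE E E E E E E HTE HEE E E E E HTE E E E HEE ETP, which concatenate to the answer.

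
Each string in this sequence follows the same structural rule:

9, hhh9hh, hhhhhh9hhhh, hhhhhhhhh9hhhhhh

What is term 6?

Every step adds hhh to the front and hh to the end of the previous string.
From hhhhhhhhh9hhhhhh, 2 further steps: hhhhhhhhh9hhhhhh → hhhhhhhhhhhh9hhhhhhhh → (answer).

hhhhhhhhhhhhhhh9hhhhhhhhhh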